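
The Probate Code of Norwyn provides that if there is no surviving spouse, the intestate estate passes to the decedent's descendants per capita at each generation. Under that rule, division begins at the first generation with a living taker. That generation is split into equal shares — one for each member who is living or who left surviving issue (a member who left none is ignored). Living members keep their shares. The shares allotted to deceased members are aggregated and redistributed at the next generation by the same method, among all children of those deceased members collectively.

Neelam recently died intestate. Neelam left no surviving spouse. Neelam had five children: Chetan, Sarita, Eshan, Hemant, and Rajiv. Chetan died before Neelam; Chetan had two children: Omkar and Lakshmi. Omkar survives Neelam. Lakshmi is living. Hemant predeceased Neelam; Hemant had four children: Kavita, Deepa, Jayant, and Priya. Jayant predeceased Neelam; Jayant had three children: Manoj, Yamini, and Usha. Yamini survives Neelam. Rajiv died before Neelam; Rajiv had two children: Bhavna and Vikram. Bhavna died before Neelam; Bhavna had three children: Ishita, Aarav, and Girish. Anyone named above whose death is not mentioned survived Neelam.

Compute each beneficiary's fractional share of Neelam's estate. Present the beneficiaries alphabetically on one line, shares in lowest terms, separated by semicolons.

There is no surviving spouse, so the entire estate passes to Neelam's descendants per capita at each generation.
At generation 1 (Chetan, Sarita, Eshan, Hemant, Rajiv) there are 5 shares of (1)/5 = 1/5 each.
Living: Sarita and Eshan — each takes 1/5.
Deceased: Chetan, Hemant, and Rajiv. Their combined 3/5 is pooled and carried to generation 2.
At generation 2 (Omkar, Lakshmi, Kavita, Deepa, Jayant, Priya, Bhavna, Vikram) there are 8 shares of (3/5)/8 = 3/40 each.
Living: Omkar, Lakshmi, Kavita, Deepa, Priya, and Vikram — each takes 3/40.
Deceased: Jayant and Bhavna. Their combined 3/20 is pooled and carried to generation 3.
At generation 3 (Manoj, Yamini, Usha, Ishita, Aarav, Girish) there are 6 shares of (3/20)/6 = 1/40 each.
Living: Manoj, Yamini, Usha, Ishita, Aarav, and Girish — each takes 1/40.

Aarav 1/40; Deepa 3/40; Eshan 1/5; Girish 1/40; Ishita 1/40; Kavita 3/40; Lakshmi 3/40; Manoj 1/40; Omkar 3/40; Priya 3/40; Sarita 1/5; Usha 1/40; Vikram 3/40; Yamini 1/40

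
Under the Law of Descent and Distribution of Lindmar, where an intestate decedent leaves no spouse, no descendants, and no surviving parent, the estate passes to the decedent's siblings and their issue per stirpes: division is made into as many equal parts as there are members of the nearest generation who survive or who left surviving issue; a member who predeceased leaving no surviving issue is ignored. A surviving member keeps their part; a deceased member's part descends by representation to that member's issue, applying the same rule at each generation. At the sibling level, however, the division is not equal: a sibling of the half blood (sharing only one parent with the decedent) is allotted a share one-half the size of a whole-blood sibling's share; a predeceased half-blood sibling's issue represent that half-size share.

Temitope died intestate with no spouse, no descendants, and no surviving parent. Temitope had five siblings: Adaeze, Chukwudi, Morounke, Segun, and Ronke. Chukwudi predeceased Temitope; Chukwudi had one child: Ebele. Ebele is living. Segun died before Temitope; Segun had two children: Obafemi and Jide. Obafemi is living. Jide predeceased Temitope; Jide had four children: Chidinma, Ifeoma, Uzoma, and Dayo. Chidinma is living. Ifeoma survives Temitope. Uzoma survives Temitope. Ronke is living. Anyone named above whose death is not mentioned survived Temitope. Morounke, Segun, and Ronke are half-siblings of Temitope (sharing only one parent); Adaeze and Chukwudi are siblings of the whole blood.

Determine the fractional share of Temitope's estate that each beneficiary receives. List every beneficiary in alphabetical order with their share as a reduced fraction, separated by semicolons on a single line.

No spouse, descendants, or parent survives, so the estate passes to Temitope's siblings per stirpes.
Half-blood siblings count for one-half the weight of whole-blood siblings at the initial division.
Dividing 1 in proportion to weights (total weight 7/2): Adaeze (weight 1) → 2/7; Chukwudi (weight 1) → 2/7; Morounke (weight 1/2) → 1/7; Segun (weight 1/2) → 1/7; Ronke (weight 1/2) → 1/7.
Adaeze is living and takes 2/7.
Chukwudi predeceased; the 2/7 allotted to Chukwudi's branch passes to Chukwudi's issue by representation.
Ebele is the sole taker at this level and receives the full 2/7.
Morounke is living and takes 1/7.
Segun predeceased; the 1/7 allotted to Segun's branch passes to Segun's issue by representation.
The 1/7 is divided into 2 equal shares of 1/14 among Obafemi, Jide.
Obafemi is living and takes 1/14.
Jide predeceased; the 1/14 allotted to Jide's branch passes to Jide's issue by representation.
The 1/14 is divided into 4 equal shares of 1/56 among Chidinma, Ifeoma, Uzoma, Dayo.
Chidinma is living and takes 1/56.
Ifeoma is living and takes 1/56.
Uzoma is living and takes 1/56.
Dayo is living and takes 1/56.
Ronke is living and takes 1/7.

Adaeze 2/7; Chidinma 1/56; Dayo 1/56; Ebele 2/7; Ifeoma 1/56; Morounke 1/7; Obafemi 1/14; Ronke 1/7; Uzoma 1/56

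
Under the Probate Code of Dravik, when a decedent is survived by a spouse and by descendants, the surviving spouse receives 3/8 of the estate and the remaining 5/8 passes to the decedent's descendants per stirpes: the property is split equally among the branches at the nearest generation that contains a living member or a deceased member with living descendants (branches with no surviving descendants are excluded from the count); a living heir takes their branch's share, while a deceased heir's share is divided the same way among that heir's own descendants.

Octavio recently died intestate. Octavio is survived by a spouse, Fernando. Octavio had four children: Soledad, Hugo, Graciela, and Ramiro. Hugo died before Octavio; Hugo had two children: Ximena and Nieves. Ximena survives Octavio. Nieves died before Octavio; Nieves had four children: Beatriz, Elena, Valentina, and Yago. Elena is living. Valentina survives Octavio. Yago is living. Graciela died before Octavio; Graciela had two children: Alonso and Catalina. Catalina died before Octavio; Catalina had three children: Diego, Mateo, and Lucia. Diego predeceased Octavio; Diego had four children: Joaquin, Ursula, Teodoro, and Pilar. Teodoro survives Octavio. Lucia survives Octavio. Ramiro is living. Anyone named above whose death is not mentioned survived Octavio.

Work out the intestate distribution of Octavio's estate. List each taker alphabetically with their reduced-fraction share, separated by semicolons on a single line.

Alonso 5/64; Beatriz 5/256; Elena 5/256; Fernando 3/8; Joaquin 5/768; Lucia 5/192; Mateo 5/192; Pilar 5/768; Ramiro 5/32; Soledad 5/32; Teodoro 5/768; Ursula 5/768; Valentina 5/256; Ximena 5/64; Yago 5/256

Fernando, as surviving spouse, takes 3/8.
The remaining 5/8 passes to Octavio's descendants per stirpes.
The 5/8 is divided into 4 equal shares of 5/32 among Soledad, Hugo, Graciela, Ramiro.
Soledad is living and takes 5/32.
Hugo predeceased; the 5/32 allotted to Hugo's branch passes to Hugo's issue by representation.
The 5/32 is divided into 2 equal shares of 5/64 among Ximena, Nieves.
Ximena is living and takes 5/64.
Nieves predeceased; the 5/64 allotted to Nieves's branch passes to Nieves's issue by representation.
The 5/64 is divided into 4 equal shares of 5/256 among Beatriz, Elena, Valentina, Yago.
Beatriz is living and takes 5/256.
Elena is living and takes 5/256.
Valentina is living and takes 5/256.
Yago is living and takes 5/256.
Graciela predeceased; the 5/32 allotted to Graciela's branch passes to Graciela's issue by representation.
The 5/32 is divided into 2 equal shares of 5/64 among Alonso, Catalina.
Alonso is living and takes 5/64.
Catalina predeceased; the 5/64 allotted to Catalina's branch passes to Catalina's issue by representation.
The 5/64 is divided into 3 equal shares of 5/192 among Diego, Mateo, Lucia.
Diego predeceased; the 5/192 allotted to Diego's branch passes to Diego's issue by representation.
The 5/192 is divided into 4 equal shares of 5/768 among Joaquin, Ursula, Teodoro, Pilar.
Joaquin is living and takes 5/768.
Ursula is living and takes 5/768.
Teodoro is living and takes 5/768.
Pilar is living and takes 5/768.
Mateo is living and takes 5/192.
Lucia is living and takes 5/192.
Ramiro is living and takes 5/32.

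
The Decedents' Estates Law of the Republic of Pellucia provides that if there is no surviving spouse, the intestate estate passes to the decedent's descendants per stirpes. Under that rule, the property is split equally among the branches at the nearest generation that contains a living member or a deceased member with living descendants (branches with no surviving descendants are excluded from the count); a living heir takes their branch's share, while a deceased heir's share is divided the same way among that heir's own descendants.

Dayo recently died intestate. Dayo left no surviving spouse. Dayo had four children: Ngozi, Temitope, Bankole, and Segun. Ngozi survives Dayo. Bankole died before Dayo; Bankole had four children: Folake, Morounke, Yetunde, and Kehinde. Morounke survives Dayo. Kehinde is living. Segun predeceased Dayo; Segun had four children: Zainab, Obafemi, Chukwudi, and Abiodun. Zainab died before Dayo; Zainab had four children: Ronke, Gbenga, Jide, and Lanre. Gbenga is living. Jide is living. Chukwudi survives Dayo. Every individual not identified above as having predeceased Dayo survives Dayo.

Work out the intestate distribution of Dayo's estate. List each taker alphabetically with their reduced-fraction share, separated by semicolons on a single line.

Abiodun 1/16; Chukwudi 1/16; Folake 1/16; Gbenga 1/64; Jide 1/64; Kehinde 1/16; Lanre 1/64; Morounke 1/16; Ngozi 1/4; Obafemi 1/16; Ronke 1/64; Temitope 1/4; Yetunde 1/16

There is no surviving spouse, so the entire estate passes to Dayo's descendants per stirpes.
The estate is divided into 4 equal shares of 1/4 among Ngozi, Temitope, Bankole, Segun.
Ngozi is living and takes 1/4.
Temitope is living and takes 1/4.
Bankole predeceased; the 1/4 allotted to Bankole's branch passes to Bankole's issue by representation.
The 1/4 is divided into 4 equal shares of 1/16 among Folake, Morounke, Yetunde, Kehinde.
Folake is living and takes 1/16.
Morounke is living and takes 1/16.
Yetunde is living and takes 1/16.
Kehinde is living and takes 1/16.
Segun predeceased; the 1/4 allotted to Segun's branch passes to Segun's issue by representation.
The 1/4 is divided into 4 equal shares of 1/16 among Zainab, Obafemi, Chukwudi, Abiodun.
Zainab predeceased; the 1/16 allotted to Zainab's branch passes to Zainab's issue by representation.
The 1/16 is divided into 4 equal shares of 1/64 among Ronke, Gbenga, Jide, Lanre.
Ronke is living and takes 1/64.
Gbenga is living and takes 1/64.
Jide is living and takes 1/64.
Lanre is living and takes 1/64.
Obafemi is living and takes 1/16.
Chukwudi is living and takes 1/16.
Abiodun is living and takes 1/16.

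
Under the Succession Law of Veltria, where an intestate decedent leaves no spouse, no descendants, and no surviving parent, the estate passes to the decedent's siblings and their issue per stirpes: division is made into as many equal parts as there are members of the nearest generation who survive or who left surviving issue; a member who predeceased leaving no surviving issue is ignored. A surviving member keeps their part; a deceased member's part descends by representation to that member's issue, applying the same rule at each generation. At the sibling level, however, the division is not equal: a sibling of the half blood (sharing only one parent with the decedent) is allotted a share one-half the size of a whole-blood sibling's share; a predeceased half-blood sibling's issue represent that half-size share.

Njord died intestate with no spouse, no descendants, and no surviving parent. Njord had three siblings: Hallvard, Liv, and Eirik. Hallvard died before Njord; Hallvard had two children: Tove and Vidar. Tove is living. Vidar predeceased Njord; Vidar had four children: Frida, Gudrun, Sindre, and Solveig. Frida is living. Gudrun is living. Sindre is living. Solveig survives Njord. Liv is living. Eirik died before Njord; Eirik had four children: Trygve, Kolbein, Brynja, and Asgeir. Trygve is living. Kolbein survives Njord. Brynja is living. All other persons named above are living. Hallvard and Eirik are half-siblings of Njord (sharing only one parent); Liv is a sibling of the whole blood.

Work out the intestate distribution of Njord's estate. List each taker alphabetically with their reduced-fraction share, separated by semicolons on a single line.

No spouse, descendants, or parent survives, so the estate passes to Njord's siblings per stirpes.
Half-blood siblings count for one-half the weight of whole-blood siblings at the initial division.
Dividing 1 in proportion to weights (total weight 2): Hallvard (weight 1/2) → 1/4; Liv (weight 1) → 1/2; Eirik (weight 1/2) → 1/4.
Hallvard predeceased; the 1/4 allotted to Hallvard's branch passes to Hallvard's issue by representation.
The 1/4 is divided into 2 equal shares of 1/8 among Tove, Vidar.
Tove is living and takes 1/8.
Vidar predeceased; the 1/8 allotted to Vidar's branch passes to Vidar's issue by representation.
The 1/8 is divided into 4 equal shares of 1/32 among Frida, Gudrun, Sindre, Solveig.
Frida is living and takes 1/32.
Gudrun is living and takes 1/32.
Sindre is living and takes 1/32.
Solveig is living and takes 1/32.
Liv is living and takes 1/2.
Eirik predeceased; the 1/4 allotted to Eirik's branch passes to Eirik's issue by representation.
The 1/4 is divided into 4 equal shares of 1/16 among Trygve, Kolbein, Brynja, Asgeir.
Trygve is living and takes 1/16.
Kolbein is living and takes 1/16.
Brynja is living and takes 1/16.
Asgeir is living and takes 1/16.

Asgeir 1/16; Brynja 1/16; Frida 1/32; Gudrun 1/32; Kolbein 1/16; Liv 1/2; Sindre 1/32; Solveig 1/32; Tove 1/8; Trygve 1/16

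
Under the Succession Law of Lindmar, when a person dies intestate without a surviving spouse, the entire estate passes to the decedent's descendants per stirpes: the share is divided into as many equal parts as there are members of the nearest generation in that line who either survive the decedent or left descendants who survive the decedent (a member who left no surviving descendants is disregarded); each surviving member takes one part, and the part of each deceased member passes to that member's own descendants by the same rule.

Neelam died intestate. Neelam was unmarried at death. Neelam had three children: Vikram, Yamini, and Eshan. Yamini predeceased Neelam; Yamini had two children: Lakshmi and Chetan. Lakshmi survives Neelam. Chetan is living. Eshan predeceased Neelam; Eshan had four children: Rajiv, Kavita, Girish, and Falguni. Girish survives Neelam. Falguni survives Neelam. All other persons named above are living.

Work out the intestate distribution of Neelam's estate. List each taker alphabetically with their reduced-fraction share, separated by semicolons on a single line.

There is no surviving spouse, so the entire estate passes to Neelam's descendants per stirpes.
The estate is divided into 3 equal shares of 1/3 among Vikram, Yamini, Eshan.
Vikram is living and takes 1/3.
Yamini predeceased; the 1/3 allotted to Yamini's branch passes to Yamini's issue by representation.
The 1/3 is divided into 2 equal shares of 1/6 among Lakshmi, Chetan.
Lakshmi is living and takes 1/6.
Chetan is living and takes 1/6.
Eshan predeceased; the 1/3 allotted to Eshan's branch passes to Eshan's issue by representation.
The 1/3 is divided into 4 equal shares of 1/12 among Rajiv, Kavita, Girish, Falguni.
Rajiv is living and takes 1/12.
Kavita is living and takes 1/12.
Girish is living and takes 1/12.
Falguni is living and takes 1/12.

Chetan 1/6; Falguni 1/12; Girish 1/12; Kavita 1/12; Lakshmi 1/6; Rajiv 1/12; Vikram 1/3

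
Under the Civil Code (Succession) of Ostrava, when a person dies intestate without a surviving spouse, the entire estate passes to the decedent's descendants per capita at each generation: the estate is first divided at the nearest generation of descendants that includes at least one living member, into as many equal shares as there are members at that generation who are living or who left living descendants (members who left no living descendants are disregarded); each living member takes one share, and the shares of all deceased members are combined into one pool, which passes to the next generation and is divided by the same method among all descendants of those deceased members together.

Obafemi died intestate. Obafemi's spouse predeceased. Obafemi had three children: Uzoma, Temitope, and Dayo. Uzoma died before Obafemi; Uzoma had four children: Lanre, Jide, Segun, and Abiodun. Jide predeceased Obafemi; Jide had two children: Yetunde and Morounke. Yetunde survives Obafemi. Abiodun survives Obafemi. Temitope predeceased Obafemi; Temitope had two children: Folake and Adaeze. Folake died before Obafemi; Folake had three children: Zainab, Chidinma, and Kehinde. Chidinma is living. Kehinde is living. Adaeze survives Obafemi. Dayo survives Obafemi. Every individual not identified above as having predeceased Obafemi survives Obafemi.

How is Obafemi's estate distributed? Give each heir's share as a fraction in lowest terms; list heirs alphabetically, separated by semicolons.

There is no surviving spouse, so the entire estate passes to Obafemi's descendants per capita at each generation.
At generation 1 (Uzoma, Temitope, Dayo) there are 3 shares of (1)/3 = 1/3 each.
Living: Dayo — each takes 1/3.
Deceased: Uzoma and Temitope. Their combined 2/3 is pooled and carried to generation 2.
At generation 2 (Lanre, Jide, Segun, Abiodun, Folake, Adaeze) there are 6 shares of (2/3)/6 = 1/9 each.
Living: Lanre, Segun, Abiodun, and Adaeze — each takes 1/9.
Deceased: Jide and Folake. Their combined 2/9 is pooled and carried to generation 3.
At generation 3 (Yetunde, Morounke, Zainab, Chidinma, Kehinde) there are 5 shares of (2/9)/5 = 2/45 each.
Living: Yetunde, Morounke, Zainab, Chidinma, and Kehinde — each takes 2/45.

Abiodun 1/9; Adaeze 1/9; Chidinma 2/45; Dayo 1/3; Kehinde 2/45; Lanre 1/9; Morounke 2/45; Segun 1/9; Yetunde 2/45; Zainab 2/45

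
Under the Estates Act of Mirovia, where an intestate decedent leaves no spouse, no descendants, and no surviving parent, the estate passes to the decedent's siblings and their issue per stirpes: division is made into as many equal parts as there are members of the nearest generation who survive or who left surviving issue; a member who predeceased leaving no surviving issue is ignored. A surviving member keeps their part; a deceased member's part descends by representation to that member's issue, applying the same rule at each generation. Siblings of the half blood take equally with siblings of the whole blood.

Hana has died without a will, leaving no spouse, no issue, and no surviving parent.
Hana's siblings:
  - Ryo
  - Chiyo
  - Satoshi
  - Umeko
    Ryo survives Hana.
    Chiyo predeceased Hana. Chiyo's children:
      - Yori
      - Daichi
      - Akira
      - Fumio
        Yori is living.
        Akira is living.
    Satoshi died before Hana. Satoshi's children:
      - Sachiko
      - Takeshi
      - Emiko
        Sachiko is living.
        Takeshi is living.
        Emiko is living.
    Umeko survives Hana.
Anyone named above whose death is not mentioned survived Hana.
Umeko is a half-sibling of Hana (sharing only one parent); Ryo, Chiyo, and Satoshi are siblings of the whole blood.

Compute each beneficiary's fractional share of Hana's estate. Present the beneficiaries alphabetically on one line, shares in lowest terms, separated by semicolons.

No spouse, descendants, or parent survives, so the estate passes to Hana's siblings per stirpes.
Half-blood and whole-blood siblings take equally under the stated rule.
The estate is divided into 4 equal shares of 1/4 among Ryo, Chiyo, Satoshi, Umeko.
Ryo is living and takes 1/4.
Chiyo predeceased; the 1/4 allotted to Chiyo's branch passes to Chiyo's issue by representation.
The 1/4 is divided into 4 equal shares of 1/16 among Yori, Daichi, Akira, Fumio.
Yori is living and takes 1/16.
Daichi is living and takes 1/16.
Akira is living and takes 1/16.
Fumio is living and takes 1/16.
Satoshi predeceased; the 1/4 allotted to Satoshi's branch passes to Satoshi's issue by representation.
The 1/4 is divided into 3 equal shares of 1/12 among Sachiko, Takeshi, Emiko.
Sachiko is living and takes 1/12.
Takeshi is living and takes 1/12.
Emiko is living and takes 1/12.
Umeko is living and takes 1/4.

Akira 1/16; Daichi 1/16; Emiko 1/12; Fumio 1/16; Ryo 1/4; Sachiko 1/12; Takeshi 1/12; Umeko 1/4; Yori 1/16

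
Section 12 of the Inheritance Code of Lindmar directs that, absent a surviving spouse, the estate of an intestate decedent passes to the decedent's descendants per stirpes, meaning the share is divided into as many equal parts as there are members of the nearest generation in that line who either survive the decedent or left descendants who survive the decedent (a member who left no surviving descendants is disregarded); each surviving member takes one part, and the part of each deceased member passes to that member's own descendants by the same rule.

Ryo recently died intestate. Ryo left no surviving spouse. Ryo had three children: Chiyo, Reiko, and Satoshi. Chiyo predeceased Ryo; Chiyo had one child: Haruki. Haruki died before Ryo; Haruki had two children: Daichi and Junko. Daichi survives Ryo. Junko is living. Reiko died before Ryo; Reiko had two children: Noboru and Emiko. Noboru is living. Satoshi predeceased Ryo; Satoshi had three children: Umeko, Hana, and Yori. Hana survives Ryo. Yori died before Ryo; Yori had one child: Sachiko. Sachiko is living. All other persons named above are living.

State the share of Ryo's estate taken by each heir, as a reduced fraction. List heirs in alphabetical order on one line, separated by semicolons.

There is no surviving spouse, so the entire estate passes to Ryo's descendants per stirpes.
The estate is divided into 3 equal shares of 1/3 among Chiyo, Reiko, Satoshi.
Chiyo predeceased; the 1/3 allotted to Chiyo's branch passes to Chiyo's issue by representation.
Haruki's line is the sole branch at this level, so the full 1/3 passes to Haruki's issue by representation.
The 1/3 is divided into 2 equal shares of 1/6 among Daichi, Junko.
Daichi is living and takes 1/6.
Junko is living and takes 1/6.
Reiko predeceased; the 1/3 allotted to Reiko's branch passes to Reiko's issue by representation.
The 1/3 is divided into 2 equal shares of 1/6 among Noboru, Emiko.
Noboru is living and takes 1/6.
Emiko is living and takes 1/6.
Satoshi predeceased; the 1/3 allotted to Satoshi's branch passes to Satoshi's issue by representation.
The 1/3 is divided into 3 equal shares of 1/9 among Umeko, Hana, Yori.
Umeko is living and takes 1/9.
Hana is living and takes 1/9.
Yori predeceased; the 1/9 allotted to Yori's branch passes to Yori's issue by representation.
Sachiko is the sole taker at this level and receives the full 1/9.

Daichi 1/6; Emiko 1/6; Hana 1/9; Junko 1/6; Noboru 1/6; Sachiko 1/9; Umeko 1/9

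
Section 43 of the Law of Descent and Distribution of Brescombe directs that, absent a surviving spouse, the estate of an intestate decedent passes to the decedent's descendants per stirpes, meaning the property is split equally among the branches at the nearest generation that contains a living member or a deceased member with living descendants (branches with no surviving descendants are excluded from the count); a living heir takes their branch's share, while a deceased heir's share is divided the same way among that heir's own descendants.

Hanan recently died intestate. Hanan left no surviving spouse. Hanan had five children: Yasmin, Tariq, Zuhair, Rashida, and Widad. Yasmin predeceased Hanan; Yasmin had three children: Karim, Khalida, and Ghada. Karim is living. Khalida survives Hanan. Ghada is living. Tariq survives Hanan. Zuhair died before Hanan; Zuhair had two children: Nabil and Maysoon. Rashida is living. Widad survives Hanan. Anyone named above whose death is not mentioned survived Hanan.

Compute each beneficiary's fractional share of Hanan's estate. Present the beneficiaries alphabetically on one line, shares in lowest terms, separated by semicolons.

There is no surviving spouse, so the entire estate passes to Hanan's descendants per stirpes.
The estate is divided into 5 equal shares of 1/5 among Yasmin, Tariq, Zuhair, Rashida, Widad.
Yasmin predeceased; the 1/5 allotted to Yasmin's branch passes to Yasmin's issue by representation.
The 1/5 is divided into 3 equal shares of 1/15 among Karim, Khalida, Ghada.
Karim is living and takes 1/15.
Khalida is living and takes 1/15.
Ghada is living and takes 1/15.
Tariq is living and takes 1/5.
Zuhair predeceased; the 1/5 allotted to Zuhair's branch passes to Zuhair's issue by representation.
The 1/5 is divided into 2 equal shares of 1/10 among Nabil, Maysoon.
Nabil is living and takes 1/10.
Maysoon is living and takes 1/10.
Rashida is living and takes 1/5.
Widad is living and takes 1/5.

Ghada 1/15; Karim 1/15; Khalida 1/15; Maysoon 1/10; Nabil 1/10; Rashida 1/5; Tariq 1/5; Widad 1/5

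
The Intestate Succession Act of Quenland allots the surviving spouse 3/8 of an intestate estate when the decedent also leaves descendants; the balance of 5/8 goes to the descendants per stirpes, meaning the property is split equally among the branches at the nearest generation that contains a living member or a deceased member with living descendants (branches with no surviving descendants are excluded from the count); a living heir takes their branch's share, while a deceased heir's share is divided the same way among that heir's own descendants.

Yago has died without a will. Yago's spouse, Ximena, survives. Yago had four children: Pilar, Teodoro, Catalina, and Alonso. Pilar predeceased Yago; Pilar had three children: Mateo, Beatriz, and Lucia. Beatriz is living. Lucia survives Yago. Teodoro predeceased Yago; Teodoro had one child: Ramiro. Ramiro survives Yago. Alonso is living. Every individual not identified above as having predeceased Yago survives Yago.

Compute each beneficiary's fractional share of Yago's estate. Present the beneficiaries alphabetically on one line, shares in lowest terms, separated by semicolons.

Alonso 5/32; Beatriz 5/96; Catalina 5/32; Lucia 5/96; Mateo 5/96; Ramiro 5/32; Ximena 3/8

Ximena, as surviving spouse, takes 3/8.
The remaining 5/8 passes to Yago's descendants per stirpes.
The 5/8 is divided into 4 equal shares of 5/32 among Pilar, Teodoro, Catalina, Alonso.
Pilar predeceased; the 5/32 allotted to Pilar's branch passes to Pilar's issue by representation.
The 5/32 is divided into 3 equal shares of 5/96 among Mateo, Beatriz, Lucia.
Mateo is living and takes 5/96.
Beatriz is living and takes 5/96.
Lucia is living and takes 5/96.
Teodoro predeceased; the 5/32 allotted to Teodoro's branch passes to Teodoro's issue by representation.
Ramiro is the sole taker at this level and receives the full 5/32.
Catalina is living and takes 5/32.
Alonso is living and takes 5/32.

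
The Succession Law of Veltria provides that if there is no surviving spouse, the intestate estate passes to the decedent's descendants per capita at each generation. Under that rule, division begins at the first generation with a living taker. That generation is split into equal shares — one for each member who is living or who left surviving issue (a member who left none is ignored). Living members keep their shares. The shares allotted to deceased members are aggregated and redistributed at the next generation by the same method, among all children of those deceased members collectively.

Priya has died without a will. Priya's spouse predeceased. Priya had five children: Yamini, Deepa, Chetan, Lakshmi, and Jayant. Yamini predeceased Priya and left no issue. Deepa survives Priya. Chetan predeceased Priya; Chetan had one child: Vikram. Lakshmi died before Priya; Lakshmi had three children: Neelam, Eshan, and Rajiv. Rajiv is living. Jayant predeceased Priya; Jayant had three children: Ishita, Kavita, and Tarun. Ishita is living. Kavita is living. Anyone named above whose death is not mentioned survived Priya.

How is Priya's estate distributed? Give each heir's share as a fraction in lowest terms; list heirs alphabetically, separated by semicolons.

There is no surviving spouse, so the entire estate passes to Priya's descendants per capita at each generation.
At generation 1 (Deepa, Chetan, Lakshmi, Jayant) there are 4 shares of (1)/4 = 1/4 each.
Living: Deepa — each takes 1/4.
Deceased: Chetan, Lakshmi, and Jayant. Their combined 3/4 is pooled and carried to generation 2.
At generation 2 (Vikram, Neelam, Eshan, Rajiv, Ishita, Kavita, Tarun) there are 7 shares of (3/4)/7 = 3/28 each.
Living: Vikram, Neelam, Eshan, Rajiv, Ishita, Kavita, and Tarun — each takes 3/28.

Deepa 1/4; Eshan 3/28; Ishita 3/28; Kavita 3/28; Neelam 3/28; Rajiv 3/28; Tarun 3/28; Vikram 3/28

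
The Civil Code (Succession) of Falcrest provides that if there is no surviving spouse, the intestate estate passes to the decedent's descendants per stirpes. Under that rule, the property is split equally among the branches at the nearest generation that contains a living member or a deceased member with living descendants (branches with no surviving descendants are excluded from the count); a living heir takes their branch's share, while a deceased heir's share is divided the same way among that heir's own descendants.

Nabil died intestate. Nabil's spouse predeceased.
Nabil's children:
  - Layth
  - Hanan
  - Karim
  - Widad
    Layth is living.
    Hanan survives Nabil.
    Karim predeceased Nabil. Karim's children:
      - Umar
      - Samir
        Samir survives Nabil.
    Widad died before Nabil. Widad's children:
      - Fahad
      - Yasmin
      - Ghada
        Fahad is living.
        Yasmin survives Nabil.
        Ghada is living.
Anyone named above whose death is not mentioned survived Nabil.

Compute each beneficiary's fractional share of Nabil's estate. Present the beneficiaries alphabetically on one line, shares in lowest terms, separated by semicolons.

Fahad 1/12; Ghada 1/12; Hanan 1/4; Layth 1/4; Samir 1/8; Umar 1/8; Yasmin 1/12

There is no surviving spouse, so the entire estate passes to Nabil's descendants per stirpes.
The estate is divided into 4 equal shares of 1/4 among Layth, Hanan, Karim, Widad.
Layth is living and takes 1/4.
Hanan is living and takes 1/4.
Karim predeceased; the 1/4 allotted to Karim's branch passes to Karim's issue by representation.
The 1/4 is divided into 2 equal shares of 1/8 among Umar, Samir.
Umar is living and takes 1/8.
Samir is living and takes 1/8.
Widad predeceased; the 1/4 allotted to Widad's branch passes to Widad's issue by representation.
The 1/4 is divided into 3 equal shares of 1/12 among Fahad, Yasmin, Ghada.
Fahad is living and takes 1/12.
Yasmin is living and takes 1/12.
Ghada is living and takes 1/12.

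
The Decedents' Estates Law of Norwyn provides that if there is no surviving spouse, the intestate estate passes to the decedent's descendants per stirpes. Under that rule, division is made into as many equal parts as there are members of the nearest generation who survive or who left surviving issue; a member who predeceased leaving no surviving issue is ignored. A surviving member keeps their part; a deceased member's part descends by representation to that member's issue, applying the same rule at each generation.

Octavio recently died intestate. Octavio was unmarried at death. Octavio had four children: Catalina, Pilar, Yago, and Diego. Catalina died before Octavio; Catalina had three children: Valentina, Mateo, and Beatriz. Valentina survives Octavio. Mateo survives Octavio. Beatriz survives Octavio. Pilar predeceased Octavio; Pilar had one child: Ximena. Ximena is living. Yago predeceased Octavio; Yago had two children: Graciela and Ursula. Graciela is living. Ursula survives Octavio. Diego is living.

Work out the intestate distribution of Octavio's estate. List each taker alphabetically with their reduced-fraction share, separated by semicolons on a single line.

Beatriz 1/12; Diego 1/4; Graciela 1/8; Mateo 1/12; Ursula 1/8; Valentina 1/12; Ximena 1/4

There is no surviving spouse, so the entire estate passes to Octavio's descendants per stirpes.
The estate is divided into 4 equal shares of 1/4 among Catalina, Pilar, Yago, Diego.
Catalina predeceased; the 1/4 allotted to Catalina's branch passes to Catalina's issue by representation.
The 1/4 is divided into 3 equal shares of 1/12 among Valentina, Mateo, Beatriz.
Valentina is living and takes 1/12.
Mateo is living and takes 1/12.
Beatriz is living and takes 1/12.
Pilar predeceased; the 1/4 allotted to Pilar's branch passes to Pilar's issue by representation.
Ximena is the sole taker at this level and receives the full 1/4.
Yago predeceased; the 1/4 allotted to Yago's branch passes to Yago's issue by representation.
The 1/4 is divided into 2 equal shares of 1/8 among Graciela, Ursula.
Graciela is living and takes 1/8.
Ursula is living and takes 1/8.
Diego is living and takes 1/4.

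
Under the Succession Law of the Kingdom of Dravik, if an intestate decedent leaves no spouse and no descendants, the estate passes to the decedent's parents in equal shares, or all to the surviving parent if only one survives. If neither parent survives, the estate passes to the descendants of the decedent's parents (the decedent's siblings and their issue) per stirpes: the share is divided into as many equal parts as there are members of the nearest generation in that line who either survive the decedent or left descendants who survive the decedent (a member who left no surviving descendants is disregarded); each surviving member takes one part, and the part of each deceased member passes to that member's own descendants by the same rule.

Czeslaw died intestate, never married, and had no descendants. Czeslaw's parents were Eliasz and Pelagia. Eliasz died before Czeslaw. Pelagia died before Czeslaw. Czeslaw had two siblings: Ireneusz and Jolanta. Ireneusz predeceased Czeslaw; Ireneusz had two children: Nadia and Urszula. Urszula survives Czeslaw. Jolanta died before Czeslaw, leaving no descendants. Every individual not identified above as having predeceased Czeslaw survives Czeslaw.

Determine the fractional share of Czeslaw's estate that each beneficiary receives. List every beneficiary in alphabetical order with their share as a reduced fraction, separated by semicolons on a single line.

Nadia 1/2; Urszula 1/2

Neither parent survives and there are no descendants, so the estate passes to Czeslaw's siblings and their issue per stirpes.
Jolanta left no surviving issue, so that branch lapses and is disregarded.
Ireneusz's line is the sole branch at this level, so the full 1 passes to Ireneusz's issue by representation.
The estate is divided into 2 equal shares of 1/2 among Nadia, Urszula.
Nadia is living and takes 1/2.
Urszula is living and takes 1/2.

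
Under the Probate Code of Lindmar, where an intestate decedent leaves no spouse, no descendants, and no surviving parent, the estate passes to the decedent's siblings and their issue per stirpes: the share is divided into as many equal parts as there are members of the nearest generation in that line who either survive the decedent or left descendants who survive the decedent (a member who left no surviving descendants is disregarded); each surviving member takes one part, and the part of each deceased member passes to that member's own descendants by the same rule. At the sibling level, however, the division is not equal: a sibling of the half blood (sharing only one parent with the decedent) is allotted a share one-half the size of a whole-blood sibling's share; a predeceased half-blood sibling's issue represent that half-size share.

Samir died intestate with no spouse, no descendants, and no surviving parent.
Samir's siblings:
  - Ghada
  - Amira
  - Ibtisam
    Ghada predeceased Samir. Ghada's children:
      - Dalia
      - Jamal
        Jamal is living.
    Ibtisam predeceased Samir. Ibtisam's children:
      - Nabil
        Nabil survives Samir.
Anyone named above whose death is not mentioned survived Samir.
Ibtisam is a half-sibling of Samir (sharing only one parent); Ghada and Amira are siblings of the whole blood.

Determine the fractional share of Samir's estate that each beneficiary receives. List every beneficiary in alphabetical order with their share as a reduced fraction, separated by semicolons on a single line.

Amira 2/5; Dalia 1/5; Jamal 1/5; Nabil 1/5

No spouse, descendants, or parent survives, so the estate passes to Samir's siblings per stirpes.
Half-blood siblings count for one-half the weight of whole-blood siblings at the initial division.
Dividing 1 in proportion to weights (total weight 5/2): Ghada (weight 1) → 2/5; Amira (weight 1) → 2/5; Ibtisam (weight 1/2) → 1/5.
Ghada predeceased; the 2/5 allotted to Ghada's branch passes to Ghada's issue by representation.
The 2/5 is divided into 2 equal shares of 1/5 among Dalia, Jamal.
Dalia is living and takes 1/5.
Jamal is living and takes 1/5.
Amira is living and takes 2/5.
Ibtisam predeceased; the 1/5 allotted to Ibtisam's branch passes to Ibtisam's issue by representation.
Nabil is the sole taker at this level and receives the full 1/5.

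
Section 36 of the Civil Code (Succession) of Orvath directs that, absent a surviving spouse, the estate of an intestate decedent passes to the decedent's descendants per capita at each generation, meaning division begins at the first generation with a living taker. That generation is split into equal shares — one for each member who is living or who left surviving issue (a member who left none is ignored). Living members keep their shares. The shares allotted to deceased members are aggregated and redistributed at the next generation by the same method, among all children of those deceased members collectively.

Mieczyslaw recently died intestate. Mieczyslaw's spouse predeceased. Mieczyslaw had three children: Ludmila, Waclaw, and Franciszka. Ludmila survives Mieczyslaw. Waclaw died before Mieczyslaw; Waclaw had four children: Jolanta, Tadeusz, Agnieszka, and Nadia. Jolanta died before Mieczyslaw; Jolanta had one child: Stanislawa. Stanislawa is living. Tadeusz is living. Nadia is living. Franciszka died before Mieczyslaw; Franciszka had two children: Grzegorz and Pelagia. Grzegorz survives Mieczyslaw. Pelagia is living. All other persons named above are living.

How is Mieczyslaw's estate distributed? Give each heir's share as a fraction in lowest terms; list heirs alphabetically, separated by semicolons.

Agnieszka 1/9; Grzegorz 1/9; Ludmila 1/3; Nadia 1/9; Pelagia 1/9; Stanislawa 1/9; Tadeusz 1/9

There is no surviving spouse, so the entire estate passes to Mieczyslaw's descendants per capita at each generation.
At generation 1 (Ludmila, Waclaw, Franciszka) there are 3 shares of (1)/3 = 1/3 each.
Living: Ludmila — each takes 1/3.
Deceased: Waclaw and Franciszka. Their combined 2/3 is pooled and carried to generation 2.
At generation 2 (Jolanta, Tadeusz, Agnieszka, Nadia, Grzegorz, Pelagia) there are 6 shares of (2/3)/6 = 1/9 each.
Living: Tadeusz, Agnieszka, Nadia, Grzegorz, and Pelagia — each takes 1/9.
Deceased: Jolanta. That 1/9 share is carried to generation 3.
At generation 3 (Stanislawa) there are 1 shares of (1/9)/1 = 1/9 each.
Living: Stanislawa — each takes 1/9.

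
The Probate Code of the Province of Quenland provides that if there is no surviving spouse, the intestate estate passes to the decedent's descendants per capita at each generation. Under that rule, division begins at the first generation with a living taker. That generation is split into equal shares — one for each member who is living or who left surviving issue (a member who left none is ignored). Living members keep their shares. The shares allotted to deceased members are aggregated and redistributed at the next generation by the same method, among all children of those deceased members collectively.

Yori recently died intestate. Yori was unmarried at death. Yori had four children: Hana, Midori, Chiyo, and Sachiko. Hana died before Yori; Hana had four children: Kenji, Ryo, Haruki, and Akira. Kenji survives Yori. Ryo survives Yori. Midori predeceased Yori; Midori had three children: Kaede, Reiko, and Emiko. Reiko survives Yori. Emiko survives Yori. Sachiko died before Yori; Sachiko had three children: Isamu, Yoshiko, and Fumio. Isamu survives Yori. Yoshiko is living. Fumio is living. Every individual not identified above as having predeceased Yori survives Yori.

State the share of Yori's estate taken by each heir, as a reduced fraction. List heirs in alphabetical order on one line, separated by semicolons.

Akira 3/40; Chiyo 1/4; Emiko 3/40; Fumio 3/40; Haruki 3/40; Isamu 3/40; Kaede 3/40; Kenji 3/40; Reiko 3/40; Ryo 3/40; Yoshiko 3/40

There is no surviving spouse, so the entire estate passes to Yori's descendants per capita at each generation.
At generation 1 (Hana, Midori, Chiyo, Sachiko) there are 4 shares of (1)/4 = 1/4 each.
Living: Chiyo — each takes 1/4.
Deceased: Hana, Midori, and Sachiko. Their combined 3/4 is pooled and carried to generation 2.
At generation 2 (Kenji, Ryo, Haruki, Akira, Kaede, Reiko, Emiko, Isamu, Yoshiko, Fumio) there are 10 shares of (3/4)/10 = 3/40 each.
Living: Kenji, Ryo, Haruki, Akira, Kaede, Reiko, Emiko, Isamu, Yoshiko, and Fumio — each takes 3/40.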